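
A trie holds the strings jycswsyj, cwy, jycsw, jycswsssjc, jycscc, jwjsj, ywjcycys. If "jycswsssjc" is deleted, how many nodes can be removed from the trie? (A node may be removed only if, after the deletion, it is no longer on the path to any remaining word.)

A node on "jycswsssjc"'s path can go only if nothing else ends at it or branches off below it.
The suffix "ssjc" (4 nodes) is used only by "jycswsssjc"; the node for "jycsws" still has the child "y", so pruning stops there.
Nodes removed: 4

4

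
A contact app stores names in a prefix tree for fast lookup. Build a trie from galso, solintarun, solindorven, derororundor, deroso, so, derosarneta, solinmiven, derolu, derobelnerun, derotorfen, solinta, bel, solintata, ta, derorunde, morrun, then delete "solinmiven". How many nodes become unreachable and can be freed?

5

After clearing the end-marker at "solinmiven", prune upward until reaching a node still needed by another word.
The suffix "miven" (5 nodes) is used only by "solinmiven"; the node for "solin" still has the child "t", so pruning stops there.
Nodes removed: 5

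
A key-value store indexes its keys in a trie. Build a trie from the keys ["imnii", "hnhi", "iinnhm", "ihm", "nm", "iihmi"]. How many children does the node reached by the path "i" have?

Walk "i" from the root, arriving at one node.
Characters that immediately follow "i" among the stored strings: {h, i, m}.
That node has 3 child edges.

3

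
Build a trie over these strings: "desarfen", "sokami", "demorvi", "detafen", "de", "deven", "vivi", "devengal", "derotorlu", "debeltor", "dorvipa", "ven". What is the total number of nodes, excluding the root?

For each word, the new-node count is its length minus the longest prefix already in the trie:
  "desarfen" → 8 new (d, e, s, a, r, f, e, n)
  "sokami" → 6 new (s, o, k, a, m, i)
  "demorvi" → prefix "de" already present; 5 new (m, o, r, v, i)
  "detafen" → prefix "de" already present; 5 new (t, a, f, e, n)
  "de" → prefix "de" already present; 0 new (none)
  "deven" → prefix "de" already present; 3 new (v, e, n)
  "vivi" → 4 new (v, i, v, i)
  "devengal" → prefix "deven" already present; 3 new (g, a, l)
  "derotorlu" → prefix "de" already present; 7 new (r, o, t, o, r, l, u)
  "debeltor" → prefix "de" already present; 6 new (b, e, l, t, o, r)
  "dorvipa" → prefix "d" already present; 6 new (o, r, v, i, p, a)
  "ven" → prefix "v" already present; 2 new (e, n)
Total nodes = 8 + 6 + 5 + 5 + 0 + 3 + 4 + 3 + 7 + 6 + 6 + 2 = 55

55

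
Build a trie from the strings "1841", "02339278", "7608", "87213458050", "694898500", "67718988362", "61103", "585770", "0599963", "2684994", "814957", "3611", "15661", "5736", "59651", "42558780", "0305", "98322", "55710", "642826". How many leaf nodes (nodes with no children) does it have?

20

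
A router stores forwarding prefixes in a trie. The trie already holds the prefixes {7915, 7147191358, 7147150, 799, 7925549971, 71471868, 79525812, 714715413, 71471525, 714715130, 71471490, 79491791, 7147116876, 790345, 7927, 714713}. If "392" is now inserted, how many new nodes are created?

"392" shares no prefix with any stored word, so all 3 characters open new nodes.
3 − 0 = 3 new nodes.

3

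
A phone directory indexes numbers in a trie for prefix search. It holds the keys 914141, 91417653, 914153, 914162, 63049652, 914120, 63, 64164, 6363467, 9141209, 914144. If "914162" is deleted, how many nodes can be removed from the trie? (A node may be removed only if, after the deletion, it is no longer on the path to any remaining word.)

2

After clearing the end-marker at "914162", prune upward until reaching a node still needed by another word.
The suffix "62" (2 nodes) is used only by "914162"; the node for "9141" still has the child "4", so pruning stops there.
Nodes removed: 2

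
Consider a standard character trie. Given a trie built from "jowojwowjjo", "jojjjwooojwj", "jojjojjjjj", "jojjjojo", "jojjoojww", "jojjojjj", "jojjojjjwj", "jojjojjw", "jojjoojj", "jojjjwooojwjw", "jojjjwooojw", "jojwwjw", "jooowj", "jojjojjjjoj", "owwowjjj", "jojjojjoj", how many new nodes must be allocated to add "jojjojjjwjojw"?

The longest prefix of "jojjojjjwjojw" already in the trie is "jojjojjjwj" (length 10).
New nodes needed: |"jojjojjjwjojw"| − 10 = 13 − 10 = 3.

3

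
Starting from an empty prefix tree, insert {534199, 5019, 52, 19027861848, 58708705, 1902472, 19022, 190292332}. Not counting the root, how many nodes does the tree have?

Trie structure (* marks end of a word):
(root)
├─ 1
│  └─ 9
│     └─ 0
│        └─ 2
│           ├─ 2 *
│           ├─ 4
│           │  └─ 7
│           │     └─ 2 *
│           ├─ 7
│           │  └─ 8
│           │     └─ 6
│           │        └─ 1
│           │           └─ 8
│           │              └─ 4
│           │                 └─ 8 *
│           └─ 9
│              └─ 2
│                 └─ 3
│                    └─ 3
│                       └─ 2 *
└─ 5
   ├─ 0
   │  └─ 1
   │     └─ 9 *
   ├─ 2 *
   ├─ 3
   │  └─ 4
   │     └─ 1
   │        └─ 9
   │           └─ 9 *
   └─ 8
      └─ 7
         └─ 0
            └─ 8
               └─ 7
                  └─ 0
                     └─ 5 *
Counting every labelled node above: 37.

37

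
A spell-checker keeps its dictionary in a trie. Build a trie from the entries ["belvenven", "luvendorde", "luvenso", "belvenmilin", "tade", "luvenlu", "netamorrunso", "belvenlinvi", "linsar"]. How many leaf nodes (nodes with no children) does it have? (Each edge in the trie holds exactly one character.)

9

Leaves are exactly the stored words that no other stored word extends.
Those words: "belvenlinvi", "belvenmilin", "belvenven", "linsar", "luvendorde", "luvenlu", "luvenso", "netamorrunso", "tade"
Leaf count: 9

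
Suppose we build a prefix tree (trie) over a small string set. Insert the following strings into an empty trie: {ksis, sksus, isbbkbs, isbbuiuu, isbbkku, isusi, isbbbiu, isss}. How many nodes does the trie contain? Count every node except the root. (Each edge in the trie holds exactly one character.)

Trie structure (* marks end of a word):
(root)
├─ i
│  └─ s
│     ├─ b
│     │  └─ b
│     │     ├─ b
│     │     │  └─ i
│     │     │     └─ u *
│     │     ├─ k
│     │     │  ├─ b
│     │     │  │  └─ s *
│     │     │  └─ k
│     │     │     └─ u *
│     │     └─ u
│     │        └─ i
│     │           └─ u
│     │              └─ u *
│     ├─ s
│     │  └─ s *
│     └─ u
│        └─ s
│           └─ i *
├─ k
│  └─ s
│     └─ i
│        └─ s *
└─ s
   └─ k
      └─ s
         └─ u
            └─ s *
Counting every labelled node above: 30.

30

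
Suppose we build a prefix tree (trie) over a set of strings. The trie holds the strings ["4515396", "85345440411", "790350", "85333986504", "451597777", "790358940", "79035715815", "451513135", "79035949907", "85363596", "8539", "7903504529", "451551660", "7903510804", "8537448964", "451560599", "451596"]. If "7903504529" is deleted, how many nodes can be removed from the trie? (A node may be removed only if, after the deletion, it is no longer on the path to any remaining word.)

A node on "7903504529"'s path can go only if nothing else ends at it or branches off below it.
The suffix "4529" (4 nodes) is used only by "7903504529"; "790350" is itself a stored word, so pruning stops there.
Nodes removed: 4

4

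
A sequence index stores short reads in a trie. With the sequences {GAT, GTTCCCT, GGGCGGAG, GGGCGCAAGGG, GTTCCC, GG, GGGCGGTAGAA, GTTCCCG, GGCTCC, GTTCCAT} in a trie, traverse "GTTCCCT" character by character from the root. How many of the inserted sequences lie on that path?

Check each prefix of "GTTCCCT" against the stored set — each match is an end-marker on the path.
Prefixes of the query that are stored words: "GTTCCC", "GTTCCCT"
Count: 2

2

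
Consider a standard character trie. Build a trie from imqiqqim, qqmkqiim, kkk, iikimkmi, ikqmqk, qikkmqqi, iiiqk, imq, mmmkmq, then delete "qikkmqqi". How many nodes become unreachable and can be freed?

7

A node on "qikkmqqi"'s path can go only if nothing else ends at it or branches off below it.
The suffix "ikkmqqi" (7 nodes) is used only by "qikkmqqi"; the node for "q" still has the child "q", so pruning stops there.
Nodes removed: 7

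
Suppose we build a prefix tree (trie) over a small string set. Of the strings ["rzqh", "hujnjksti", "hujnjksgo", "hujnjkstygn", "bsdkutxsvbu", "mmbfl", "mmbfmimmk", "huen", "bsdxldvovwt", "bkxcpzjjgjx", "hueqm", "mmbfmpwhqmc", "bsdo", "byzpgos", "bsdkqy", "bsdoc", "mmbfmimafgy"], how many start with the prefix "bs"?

Traverse to the node for "bs", then collect every word in that subtree.
Matches: "bsdkqy", "bsdkutxsvbu", "bsdo", "bsdoc", "bsdxldvovwt"
Count: 5

5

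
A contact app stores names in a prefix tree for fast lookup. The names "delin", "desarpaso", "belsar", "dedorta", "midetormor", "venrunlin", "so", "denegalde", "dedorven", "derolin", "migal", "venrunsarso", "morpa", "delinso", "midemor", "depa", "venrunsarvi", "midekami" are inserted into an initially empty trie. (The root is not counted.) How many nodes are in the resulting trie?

Insert word by word; a character creates a node only if that edge doesn't already exist:
  "delin" → 5 new (d, e, l, i, n)
  "desarpaso" → prefix "de" already present; 7 new (s, a, r, p, a, s, o)
  "belsar" → 6 new (b, e, l, s, a, r)
  "dedorta" → prefix "de" already present; 5 new (d, o, r, t, a)
  "midetormor" → 10 new (m, i, d, e, t, o, r, m, o, r)
  "venrunlin" → 9 new (v, e, n, r, u, n, l, i, n)
  "so" → 2 new (s, o)
  "denegalde" → prefix "de" already present; 7 new (n, e, g, a, l, d, e)
  "dedorven" → prefix "dedor" already present; 3 new (v, e, n)
  "derolin" → prefix "de" already present; 5 new (r, o, l, i, n)
  "migal" → prefix "mi" already present; 3 new (g, a, l)
  "venrunsarso" → prefix "venrun" already present; 5 new (s, a, r, s, o)
  "morpa" → prefix "m" already present; 4 new (o, r, p, a)
  "delinso" → prefix "delin" already present; 2 new (s, o)
  "midemor" → prefix "mide" already present; 3 new (m, o, r)
  "depa" → prefix "de" already present; 2 new (p, a)
  "venrunsarvi" → prefix "venrunsar" already present; 2 new (v, i)
  "midekami" → prefix "mide" already present; 4 new (k, a, m, i)
Total nodes = 5 + 7 + 6 + 5 + 10 + 9 + 2 + 7 + 3 + 5 + 3 + 5 + 4 + 2 + 3 + 2 + 2 + 4 = 84

84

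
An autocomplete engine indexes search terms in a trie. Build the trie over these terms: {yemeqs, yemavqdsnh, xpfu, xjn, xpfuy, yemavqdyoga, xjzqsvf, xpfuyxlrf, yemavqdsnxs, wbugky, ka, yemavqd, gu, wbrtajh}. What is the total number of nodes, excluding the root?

Count nodes per top-level branch (shared prefixes stored once):
  'g'-branch (gu): 2 nodes
  'k'-branch (ka): 2 nodes
  'w'-branch (wbrtajh, wbugky): 11 nodes
  'x'-branch (xjn, xjzqsvf, xpfu, xpfuy, xpfuyxlrf): 16 nodes
  'y'-branch (yemavqd, yemavqdsnh, yemavqdsnxs, yemavqdyoga, yemeqs): 19 nodes
Sum: 50

50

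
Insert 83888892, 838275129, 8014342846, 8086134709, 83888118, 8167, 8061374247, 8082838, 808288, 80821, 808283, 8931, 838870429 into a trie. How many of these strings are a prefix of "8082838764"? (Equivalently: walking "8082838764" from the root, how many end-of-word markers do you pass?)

Walk "8082838764" from the root; an end-of-word marker is hit whenever a stored word is a prefix of "8082838764".
Prefixes of the query that are stored words: "808283", "8082838"
Count: 2

2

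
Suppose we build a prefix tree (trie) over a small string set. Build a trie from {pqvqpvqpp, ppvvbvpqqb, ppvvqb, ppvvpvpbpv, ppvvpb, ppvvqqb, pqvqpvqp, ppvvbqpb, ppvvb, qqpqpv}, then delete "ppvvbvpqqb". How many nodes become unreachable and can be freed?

5

Walk "ppvvbvpqqb" from the leaf back toward the root, removing each node that no remaining word uses.
The suffix "vpqqb" (5 nodes) is used only by "ppvvbvpqqb"; the node for "ppvvb" still has the child "q", so pruning stops there.
Nodes removed: 5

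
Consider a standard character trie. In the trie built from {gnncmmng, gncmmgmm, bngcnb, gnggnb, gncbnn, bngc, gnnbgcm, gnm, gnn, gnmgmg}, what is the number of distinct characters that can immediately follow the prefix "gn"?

Follow the path "gn" to its node, then look at its outgoing edges.
Characters that immediately follow "gn" among the stored strings: {c, g, m, n}.
That node has 4 child edges.

4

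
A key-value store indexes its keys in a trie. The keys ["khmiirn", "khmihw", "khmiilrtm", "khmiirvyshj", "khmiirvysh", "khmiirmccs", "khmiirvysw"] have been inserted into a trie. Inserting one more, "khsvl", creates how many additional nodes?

"kh" is already a path in the trie; the remaining "svl" must be added.
So 5 − 2 = 3 new nodes.

3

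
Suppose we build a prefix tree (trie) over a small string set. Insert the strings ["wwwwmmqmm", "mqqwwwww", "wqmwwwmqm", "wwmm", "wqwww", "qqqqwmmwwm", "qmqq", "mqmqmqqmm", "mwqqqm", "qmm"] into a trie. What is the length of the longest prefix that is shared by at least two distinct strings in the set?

Equivalently: take the maximum, over all pairs, of their longest common prefix length.
"mqmqmqqmm" and "mqqwwwww" agree on "mq" (2 characters) before diverging; nothing deeper is shared.
Longest shared-prefix length: 2

2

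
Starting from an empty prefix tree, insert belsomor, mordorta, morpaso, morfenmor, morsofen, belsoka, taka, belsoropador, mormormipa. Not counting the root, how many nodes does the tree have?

51

Insert word by word; a character creates a node only if that edge doesn't already exist:
  "belsomor" → 8 new (b, e, l, s, o, m, o, r)
  "mordorta" → 8 new (m, o, r, d, o, r, t, a)
  "morpaso" → prefix "mor" already present; 4 new (p, a, s, o)
  "morfenmor" → prefix "mor" already present; 6 new (f, e, n, m, o, r)
  "morsofen" → prefix "mor" already present; 5 new (s, o, f, e, n)
  "belsoka" → prefix "belso" already present; 2 new (k, a)
  "taka" → 4 new (t, a, k, a)
  "belsoropador" → prefix "belso" already present; 7 new (r, o, p, a, d, o, r)
  "mormormipa" → prefix "mor" already present; 7 new (m, o, r, m, i, p, a)
Total nodes = 8 + 8 + 4 + 6 + 5 + 2 + 4 + 7 + 7 = 51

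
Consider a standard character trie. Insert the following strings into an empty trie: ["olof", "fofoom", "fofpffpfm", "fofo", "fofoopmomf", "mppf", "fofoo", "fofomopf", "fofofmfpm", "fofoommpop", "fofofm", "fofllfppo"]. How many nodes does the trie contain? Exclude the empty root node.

For each word, the new-node count is its length minus the longest prefix already in the trie:
  "olof" → 4 new (o, l, o, f)
  "fofoom" → 6 new (f, o, f, o, o, m)
  "fofpffpfm" → prefix "fof" already present; 6 new (p, f, f, p, f, m)
  "fofo" → prefix "fofo" already present; 0 new (none)
  "fofoopmomf" → prefix "fofoo" already present; 5 new (p, m, o, m, f)
  "mppf" → 4 new (m, p, p, f)
  "fofoo" → prefix "fofoo" already present; 0 new (none)
  "fofomopf" → prefix "fofo" already present; 4 new (m, o, p, f)
  "fofofmfpm" → prefix "fofo" already present; 5 new (f, m, f, p, m)
  "fofoommpop" → prefix "fofoom" already present; 4 new (m, p, o, p)
  "fofofm" → prefix "fofofm" already present; 0 new (none)
  "fofllfppo" → prefix "fof" already present; 6 new (l, l, f, p, p, o)
Total nodes = 4 + 6 + 6 + 0 + 5 + 4 + 0 + 4 + 5 + 4 + 0 + 6 = 44

44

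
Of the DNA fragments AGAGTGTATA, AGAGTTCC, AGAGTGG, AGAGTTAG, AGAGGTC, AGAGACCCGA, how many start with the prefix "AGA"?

6

Walk to "AGA"; the words in its subtree are exactly those with that prefix.
Words under "AGA": AGAGACCCGA, AGAGGTC, AGAGTGG, AGAGTGTATA, AGAGTTAG, AGAGTTCC
Count: 6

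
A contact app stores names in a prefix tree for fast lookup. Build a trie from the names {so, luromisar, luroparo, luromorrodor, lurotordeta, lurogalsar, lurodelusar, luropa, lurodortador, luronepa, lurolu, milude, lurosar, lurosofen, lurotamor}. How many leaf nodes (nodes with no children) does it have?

A leaf is a node with no children — equivalently, the end of a word that is not a proper prefix of any other stored word.
Those words: "lurodelusar", "lurodortador", "lurogalsar", "lurolu", "luromisar", "luromorrodor", "luronepa", "luroparo", "lurosar", "lurosofen", "lurotamor", "lurotordeta", "milude", "so"
Leaf count: 14

14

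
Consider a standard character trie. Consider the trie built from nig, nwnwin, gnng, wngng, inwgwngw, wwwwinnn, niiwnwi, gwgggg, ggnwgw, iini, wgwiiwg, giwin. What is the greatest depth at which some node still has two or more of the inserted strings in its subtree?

Look for the deepest trie node that still has at least two words in its subtree.
e.g. "nig" and "niiwnwi" share the prefix "ni" of length 2; no pair shares a longer one.
Longest shared-prefix length: 2

2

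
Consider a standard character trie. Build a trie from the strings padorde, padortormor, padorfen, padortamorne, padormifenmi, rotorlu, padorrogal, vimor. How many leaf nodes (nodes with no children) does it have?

Leaves are exactly the stored words that no other stored word extends.
Those words: "padorde", "padorfen", "padormifenmi", "padorrogal", "padortamorne", "padortormor", "rotorlu", "vimor"
Leaf count: 8

8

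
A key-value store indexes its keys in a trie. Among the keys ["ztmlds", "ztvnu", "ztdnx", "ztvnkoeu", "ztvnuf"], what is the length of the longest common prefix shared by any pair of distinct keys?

5

The deepest shared node is where two words last agree before diverging.
e.g. "ztvnu" and "ztvnuf" share the prefix "ztvnu" of length 5; no pair shares a longer one.
Longest shared-prefix length: 5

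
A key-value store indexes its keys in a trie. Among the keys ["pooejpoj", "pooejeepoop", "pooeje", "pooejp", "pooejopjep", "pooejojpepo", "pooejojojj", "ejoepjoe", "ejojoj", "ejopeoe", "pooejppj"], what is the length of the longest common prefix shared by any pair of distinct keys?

Equivalently: take the maximum, over all pairs, of their longest common prefix length.
e.g. "pooejojojj" and "pooejojpepo" share the prefix "pooejoj" of length 7; no pair shares a longer one.
Longest shared-prefix length: 7

7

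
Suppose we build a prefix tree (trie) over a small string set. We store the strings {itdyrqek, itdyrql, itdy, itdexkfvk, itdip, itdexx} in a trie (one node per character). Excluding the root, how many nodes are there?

Count nodes per top-level branch (shared prefixes stored once):
  'i'-branch (itdexkfvk, itdexx, itdip, itdy, itdyrqek, itdyrql): 18 nodes
Sum: 18

18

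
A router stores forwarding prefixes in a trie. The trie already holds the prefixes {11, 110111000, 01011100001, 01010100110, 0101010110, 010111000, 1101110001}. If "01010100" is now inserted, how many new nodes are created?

"01010100" is already a full path in the trie; only an end-marker is added.
No new nodes are needed: 0.

0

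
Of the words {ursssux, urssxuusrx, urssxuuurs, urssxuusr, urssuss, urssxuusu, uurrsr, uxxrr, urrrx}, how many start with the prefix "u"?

9

Walk to "u"; the words in its subtree are exactly those with that prefix.
Matches: "urrrx", "ursssux", "urssuss", "urssxuusr", "urssxuusrx", "urssxuusu", "urssxuuurs", "uurrsr", "uxxrr"
Count: 9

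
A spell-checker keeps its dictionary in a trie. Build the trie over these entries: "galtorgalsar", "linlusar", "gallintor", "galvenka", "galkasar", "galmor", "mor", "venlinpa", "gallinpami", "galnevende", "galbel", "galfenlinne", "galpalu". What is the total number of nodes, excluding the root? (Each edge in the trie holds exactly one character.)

76

Count nodes per top-level branch (shared prefixes stored once):
  'g'-branch (galbel, galfenlinne, galkasar, gallinpami, gallintor, galmor, galnevende, galpalu, galtorgalsar, galvenka): 57 nodes
  'l'-branch (linlusar): 8 nodes
  'm'-branch (mor): 3 nodes
  'v'-branch (venlinpa): 8 nodes
Sum: 76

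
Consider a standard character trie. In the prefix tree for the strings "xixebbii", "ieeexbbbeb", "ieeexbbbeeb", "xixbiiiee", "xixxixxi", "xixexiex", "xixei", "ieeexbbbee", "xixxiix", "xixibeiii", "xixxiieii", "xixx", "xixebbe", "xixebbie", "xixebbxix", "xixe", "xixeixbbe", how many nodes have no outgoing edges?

A leaf is a node with no children — equivalently, the end of a word that is not a proper prefix of any other stored word.
Those words: "ieeexbbbeb", "ieeexbbbeeb", "xixbiiiee", "xixebbe", "xixebbie", "xixebbii", "xixebbxix", "xixeixbbe", "xixexiex", "xixibeiii", "xixxiieii", "xixxiix", "xixxixxi"
Leaf count: 13

13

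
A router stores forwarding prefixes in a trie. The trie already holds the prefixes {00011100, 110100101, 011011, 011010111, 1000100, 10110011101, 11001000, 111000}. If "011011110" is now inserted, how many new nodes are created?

"011011" is already a path in the trie; the remaining "110" must be added.
New nodes needed: |"011011110"| − 6 = 9 − 6 = 3.

3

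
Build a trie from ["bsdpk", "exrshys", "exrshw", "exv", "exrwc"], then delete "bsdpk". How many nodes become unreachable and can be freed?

5

After clearing the end-marker at "bsdpk", prune upward until reaching a node still needed by another word.
No other word shares any prefix with "bsdpk", so all 5 of its nodes go.
Nodes removed: 5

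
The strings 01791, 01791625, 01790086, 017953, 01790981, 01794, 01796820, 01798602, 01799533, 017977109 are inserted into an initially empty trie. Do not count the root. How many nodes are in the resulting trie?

Count nodes per top-level branch (shared prefixes stored once):
  '0'-branch (01790086, 01790981, 01791, 01791625, 01794, 017953, 01796820, 017977109, 01798602, 01799533): 35 nodes
Sum: 35

35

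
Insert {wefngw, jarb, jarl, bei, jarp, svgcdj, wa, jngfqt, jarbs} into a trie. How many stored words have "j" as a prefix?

Walk to "j"; the words in its subtree are exactly those with that prefix.
Words under "j": jarb, jarbs, jarl, jarp, jngfqt
Count: 5

5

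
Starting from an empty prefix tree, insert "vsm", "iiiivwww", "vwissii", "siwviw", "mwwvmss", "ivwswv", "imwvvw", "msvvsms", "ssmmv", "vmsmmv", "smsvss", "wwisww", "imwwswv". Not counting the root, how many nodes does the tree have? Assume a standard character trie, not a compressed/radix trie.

70

Trace insertions, counting only characters that open a new branch:
  "vsm" → 3 new (v, s, m)
  "iiiivwww" → 8 new (i, i, i, i, v, w, w, w)
  "vwissii" → prefix "v" already present; 6 new (w, i, s, s, i, i)
  "siwviw" → 6 new (s, i, w, v, i, w)
  "mwwvmss" → 7 new (m, w, w, v, m, s, s)
  "ivwswv" → prefix "i" already present; 5 new (v, w, s, w, v)
  "imwvvw" → prefix "i" already present; 5 new (m, w, v, v, w)
  "msvvsms" → prefix "m" already present; 6 new (s, v, v, s, m, s)
  "ssmmv" → prefix "s" already present; 4 new (s, m, m, v)
  "vmsmmv" → prefix "v" already present; 5 new (m, s, m, m, v)
  "smsvss" → prefix "s" already present; 5 new (m, s, v, s, s)
  "wwisww" → 6 new (w, w, i, s, w, w)
  "imwwswv" → prefix "imw" already present; 4 new (w, s, w, v)
Total nodes = 3 + 8 + 6 + 6 + 7 + 5 + 5 + 6 + 4 + 5 + 5 + 6 + 4 = 70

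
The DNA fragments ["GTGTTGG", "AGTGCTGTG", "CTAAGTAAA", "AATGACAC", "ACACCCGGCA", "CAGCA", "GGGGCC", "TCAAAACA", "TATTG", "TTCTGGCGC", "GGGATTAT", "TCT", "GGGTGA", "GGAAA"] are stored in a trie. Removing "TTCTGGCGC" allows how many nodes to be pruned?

8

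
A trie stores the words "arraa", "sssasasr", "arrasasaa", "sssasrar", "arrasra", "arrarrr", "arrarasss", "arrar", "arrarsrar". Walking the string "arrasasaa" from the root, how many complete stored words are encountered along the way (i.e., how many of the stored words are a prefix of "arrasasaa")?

Traverse "arrasasaa" character by character; count nodes along the way that are marked as word ends.
Prefixes of the query that are stored words: "arrasasaa"
Count: 1

1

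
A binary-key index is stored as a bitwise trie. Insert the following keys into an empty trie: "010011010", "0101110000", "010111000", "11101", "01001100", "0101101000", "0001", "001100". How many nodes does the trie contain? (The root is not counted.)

34

For each word, the new-node count is its length minus the longest prefix already in the trie:
  "010011010" → 9 new (0, 1, 0, 0, 1, 1, 0, 1, 0)
  "0101110000" → prefix "010" already present; 7 new (1, 1, 1, 0, 0, 0, 0)
  "010111000" → prefix "010111000" already present; 0 new (none)
  "11101" → 5 new (1, 1, 1, 0, 1)
  "01001100" → prefix "0100110" already present; 1 new (0)
  "0101101000" → prefix "01011" already present; 5 new (0, 1, 0, 0, 0)
  "0001" → prefix "0" already present; 3 new (0, 0, 1)
  "001100" → prefix "00" already present; 4 new (1, 1, 0, 0)
Total nodes = 9 + 7 + 0 + 5 + 1 + 5 + 3 + 4 = 34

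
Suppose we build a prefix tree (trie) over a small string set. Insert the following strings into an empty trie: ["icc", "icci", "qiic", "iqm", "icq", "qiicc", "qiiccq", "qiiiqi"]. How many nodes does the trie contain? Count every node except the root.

16

Trie structure (* marks end of a word):
(root)
├─ i
│  ├─ c
│  │  ├─ c *
│  │  │  └─ i *
│  │  └─ q *
│  └─ q
│     └─ m *
└─ q
   └─ i
      └─ i
         ├─ c *
         │  └─ c *
         │     └─ q *
         └─ i
            └─ q
               └─ i *
Counting every labelled node above: 16.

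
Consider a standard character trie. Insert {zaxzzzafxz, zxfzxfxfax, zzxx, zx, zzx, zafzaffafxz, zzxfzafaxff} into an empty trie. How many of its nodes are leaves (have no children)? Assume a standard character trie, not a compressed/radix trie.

Leaves are exactly the stored words that no other stored word extends.
Those words: "zafzaffafxz", "zaxzzzafxz", "zxfzxfxfax", "zzxfzafaxff", "zzxx"
Leaf count: 5

5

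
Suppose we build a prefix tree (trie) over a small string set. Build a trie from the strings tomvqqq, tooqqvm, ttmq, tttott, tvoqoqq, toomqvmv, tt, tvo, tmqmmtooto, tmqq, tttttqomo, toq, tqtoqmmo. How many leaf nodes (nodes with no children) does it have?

A leaf is a node with no children — equivalently, the end of a word that is not a proper prefix of any other stored word.
Those words: "tmqmmtooto", "tmqq", "tomvqqq", "toomqvmv", "tooqqvm", "toq", "tqtoqmmo", "ttmq", "tttott", "tttttqomo", "tvoqoqq"
Leaf count: 11

11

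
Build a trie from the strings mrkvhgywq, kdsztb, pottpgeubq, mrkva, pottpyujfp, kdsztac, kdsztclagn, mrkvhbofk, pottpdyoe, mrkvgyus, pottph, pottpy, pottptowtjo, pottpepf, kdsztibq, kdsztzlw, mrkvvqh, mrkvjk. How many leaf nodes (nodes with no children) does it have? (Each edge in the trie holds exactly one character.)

Leaves are exactly the stored words that no other stored word extends.
Those words: "kdsztac", "kdsztb", "kdsztclagn", "kdsztibq", "kdsztzlw", "mrkva", "mrkvgyus", "mrkvhbofk", "mrkvhgywq", "mrkvjk", "mrkvvqh", "pottpdyoe", "pottpepf", "pottpgeubq", "pottph", "pottptowtjo", "pottpyujfp"
Leaf count: 17

17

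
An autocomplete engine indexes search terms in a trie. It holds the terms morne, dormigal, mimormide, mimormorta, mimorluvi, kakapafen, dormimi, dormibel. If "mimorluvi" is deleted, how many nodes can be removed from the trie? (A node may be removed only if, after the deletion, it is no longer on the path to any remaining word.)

4

After clearing the end-marker at "mimorluvi", prune upward until reaching a node still needed by another word.
The suffix "luvi" (4 nodes) is used only by "mimorluvi"; the node for "mimor" still has the child "m", so pruning stops there.
Nodes removed: 4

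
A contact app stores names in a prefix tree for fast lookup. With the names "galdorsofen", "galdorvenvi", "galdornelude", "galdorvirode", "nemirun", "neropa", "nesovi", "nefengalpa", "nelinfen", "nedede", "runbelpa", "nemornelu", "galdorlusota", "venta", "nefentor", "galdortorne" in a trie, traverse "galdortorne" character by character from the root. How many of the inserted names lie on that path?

1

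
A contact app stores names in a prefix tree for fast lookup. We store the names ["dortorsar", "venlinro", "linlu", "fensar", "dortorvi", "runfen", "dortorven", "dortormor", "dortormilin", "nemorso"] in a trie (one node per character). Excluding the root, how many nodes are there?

52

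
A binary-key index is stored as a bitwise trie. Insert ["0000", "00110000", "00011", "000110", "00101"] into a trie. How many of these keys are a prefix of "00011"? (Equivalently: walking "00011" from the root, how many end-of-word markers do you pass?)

1

Walk "00011" from the root; an end-of-word marker is hit whenever a stored word is a prefix of "00011".
Prefixes of the query that are stored words: "00011"
Count: 1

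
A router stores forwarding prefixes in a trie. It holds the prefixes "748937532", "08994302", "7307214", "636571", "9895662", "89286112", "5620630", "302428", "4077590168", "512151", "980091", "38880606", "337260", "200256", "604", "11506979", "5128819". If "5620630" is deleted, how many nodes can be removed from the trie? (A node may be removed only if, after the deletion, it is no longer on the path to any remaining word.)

6

After clearing the end-marker at "5620630", prune upward until reaching a node still needed by another word.
The suffix "620630" (6 nodes) is used only by "5620630"; the node for "5" still has the child "1", so pruning stops there.
Nodes removed: 6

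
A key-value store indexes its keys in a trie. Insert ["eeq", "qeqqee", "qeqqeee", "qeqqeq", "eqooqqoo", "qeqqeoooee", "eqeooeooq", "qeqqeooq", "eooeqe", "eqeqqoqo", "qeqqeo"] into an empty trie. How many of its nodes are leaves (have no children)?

Leaves are exactly the stored words that no other stored word extends.
Those words: "eeq", "eooeqe", "eqeooeooq", "eqeqqoqo", "eqooqqoo", "qeqqeee", "qeqqeoooee", "qeqqeooq", "qeqqeq"
Leaf count: 9

9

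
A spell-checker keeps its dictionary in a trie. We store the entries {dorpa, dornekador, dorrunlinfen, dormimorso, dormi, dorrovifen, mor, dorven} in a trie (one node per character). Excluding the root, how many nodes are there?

40

Count nodes per top-level branch (shared prefixes stored once):
  'd'-branch (dormi, dormimorso, dornekador, dorpa, dorrovifen, dorrunlinfen, dorven): 37 nodes
  'm'-branch (mor): 3 nodes
Sum: 40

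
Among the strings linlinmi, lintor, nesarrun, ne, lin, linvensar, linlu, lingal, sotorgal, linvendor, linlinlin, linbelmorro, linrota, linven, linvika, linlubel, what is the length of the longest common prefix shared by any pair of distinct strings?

6

Look for the deepest trie node that still has at least two words in its subtree.
e.g. "linlinlin" and "linlinmi" share the prefix "linlin" of length 6; no pair shares a longer one.
Longest shared-prefix length: 6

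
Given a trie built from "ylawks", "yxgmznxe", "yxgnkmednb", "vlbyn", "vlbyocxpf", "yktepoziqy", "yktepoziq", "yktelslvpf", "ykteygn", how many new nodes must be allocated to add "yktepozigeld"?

4

The longest prefix of "yktepozigeld" already in the trie is "yktepozi" (length 8).
Each of the 4 remaining characters creates one node.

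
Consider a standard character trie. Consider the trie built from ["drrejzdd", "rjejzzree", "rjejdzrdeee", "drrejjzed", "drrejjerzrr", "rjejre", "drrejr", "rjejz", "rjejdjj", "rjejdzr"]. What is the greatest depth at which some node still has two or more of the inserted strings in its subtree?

7

The deepest shared node is where two words last agree before diverging.
e.g. "rjejdzr" and "rjejdzrdeee" share the prefix "rjejdzr" of length 7; no pair shares a longer one.
Longest shared-prefix length: 7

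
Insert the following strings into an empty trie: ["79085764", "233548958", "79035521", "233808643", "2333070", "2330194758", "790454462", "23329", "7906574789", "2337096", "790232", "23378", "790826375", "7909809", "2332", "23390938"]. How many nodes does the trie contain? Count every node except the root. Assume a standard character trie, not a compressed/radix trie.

76

Insert word by word; a character creates a node only if that edge doesn't already exist:
  "79085764" → 8 new (7, 9, 0, 8, 5, 7, 6, 4)
  "233548958" → 9 new (2, 3, 3, 5, 4, 8, 9, 5, 8)
  "79035521" → prefix "790" already present; 5 new (3, 5, 5, 2, 1)
  "233808643" → prefix "233" already present; 6 new (8, 0, 8, 6, 4, 3)
  "2333070" → prefix "233" already present; 4 new (3, 0, 7, 0)
  "2330194758" → prefix "233" already present; 7 new (0, 1, 9, 4, 7, 5, 8)
  "790454462" → prefix "790" already present; 6 new (4, 5, 4, 4, 6, 2)
  "23329" → prefix "233" already present; 2 new (2, 9)
  "7906574789" → prefix "790" already present; 7 new (6, 5, 7, 4, 7, 8, 9)
  "2337096" → prefix "233" already present; 4 new (7, 0, 9, 6)
  "790232" → prefix "790" already present; 3 new (2, 3, 2)
  "23378" → prefix "2337" already present; 1 new (8)
  "790826375" → prefix "7908" already present; 5 new (2, 6, 3, 7, 5)
  "7909809" → prefix "790" already present; 4 new (9, 8, 0, 9)
  "2332" → prefix "2332" already present; 0 new (none)
  "23390938" → prefix "233" already present; 5 new (9, 0, 9, 3, 8)
Total nodes = 8 + 9 + 5 + 6 + 4 + 7 + 6 + 2 + 7 + 4 + 3 + 1 + 5 + 4 + 0 + 5 = 76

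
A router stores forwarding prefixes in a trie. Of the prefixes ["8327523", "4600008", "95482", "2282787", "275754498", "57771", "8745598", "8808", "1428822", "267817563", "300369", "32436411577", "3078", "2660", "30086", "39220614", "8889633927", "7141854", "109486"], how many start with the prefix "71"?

1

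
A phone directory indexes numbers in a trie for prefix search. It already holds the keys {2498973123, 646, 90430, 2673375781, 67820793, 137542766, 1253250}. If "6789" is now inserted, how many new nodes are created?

1

The longest prefix of "6789" already in the trie is "678" (length 3).
Each of the 1 remaining characters creates one node.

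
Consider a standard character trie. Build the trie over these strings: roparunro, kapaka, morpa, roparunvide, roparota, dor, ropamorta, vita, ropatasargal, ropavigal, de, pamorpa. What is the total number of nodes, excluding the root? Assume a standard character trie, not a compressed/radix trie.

Insert word by word; a character creates a node only if that edge doesn't already exist:
  "roparunro" → 9 new (r, o, p, a, r, u, n, r, o)
  "kapaka" → 6 new (k, a, p, a, k, a)
  "morpa" → 5 new (m, o, r, p, a)
  "roparunvide" → prefix "roparun" already present; 4 new (v, i, d, e)
  "roparota" → prefix "ropar" already present; 3 new (o, t, a)
  "dor" → 3 new (d, o, r)
  "ropamorta" → prefix "ropa" already present; 5 new (m, o, r, t, a)
  "vita" → 4 new (v, i, t, a)
  "ropatasargal" → prefix "ropa" already present; 8 new (t, a, s, a, r, g, a, l)
  "ropavigal" → prefix "ropa" already present; 5 new (v, i, g, a, l)
  "de" → prefix "d" already present; 1 new (e)
  "pamorpa" → 7 new (p, a, m, o, r, p, a)
Total nodes = 9 + 6 + 5 + 4 + 3 + 3 + 5 + 4 + 8 + 5 + 1 + 7 = 60

60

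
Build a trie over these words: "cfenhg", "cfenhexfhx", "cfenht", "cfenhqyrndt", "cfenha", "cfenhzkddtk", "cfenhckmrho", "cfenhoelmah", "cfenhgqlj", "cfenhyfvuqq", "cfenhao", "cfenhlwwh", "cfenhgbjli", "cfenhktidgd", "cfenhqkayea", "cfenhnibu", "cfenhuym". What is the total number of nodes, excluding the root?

Trace insertions, counting only characters that open a new branch:
  "cfenhg" → 6 new (c, f, e, n, h, g)
  "cfenhexfhx" → prefix "cfenh" already present; 5 new (e, x, f, h, x)
  "cfenht" → prefix "cfenh" already present; 1 new (t)
  "cfenhqyrndt" → prefix "cfenh" already present; 6 new (q, y, r, n, d, t)
  "cfenha" → prefix "cfenh" already present; 1 new (a)
  "cfenhzkddtk" → prefix "cfenh" already present; 6 new (z, k, d, d, t, k)
  "cfenhckmrho" → prefix "cfenh" already present; 6 new (c, k, m, r, h, o)
  "cfenhoelmah" → prefix "cfenh" already present; 6 new (o, e, l, m, a, h)
  "cfenhgqlj" → prefix "cfenhg" already present; 3 new (q, l, j)
  "cfenhyfvuqq" → prefix "cfenh" already present; 6 new (y, f, v, u, q, q)
  "cfenhao" → prefix "cfenha" already present; 1 new (o)
  "cfenhlwwh" → prefix "cfenh" already present; 4 new (l, w, w, h)
  "cfenhgbjli" → prefix "cfenhg" already present; 4 new (b, j, l, i)
  "cfenhktidgd" → prefix "cfenh" already present; 6 new (k, t, i, d, g, d)
  "cfenhqkayea" → prefix "cfenhq" already present; 5 new (k, a, y, e, a)
  "cfenhnibu" → prefix "cfenh" already present; 4 new (n, i, b, u)
  "cfenhuym" → prefix "cfenh" already present; 3 new (u, y, m)
Total nodes = 6 + 5 + 1 + 6 + 1 + 6 + 6 + 6 + 3 + 6 + 1 + 4 + 4 + 6 + 5 + 4 + 3 = 73

73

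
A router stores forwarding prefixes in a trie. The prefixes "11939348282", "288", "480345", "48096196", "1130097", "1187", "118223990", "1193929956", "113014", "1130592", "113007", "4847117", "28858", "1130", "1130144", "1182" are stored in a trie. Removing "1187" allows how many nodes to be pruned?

1

Walk "1187" from the leaf back toward the root, removing each node that no remaining word uses.
The suffix "7" (1 node) is used only by "1187"; the node for "118" still has the child "2", so pruning stops there.
Nodes removed: 1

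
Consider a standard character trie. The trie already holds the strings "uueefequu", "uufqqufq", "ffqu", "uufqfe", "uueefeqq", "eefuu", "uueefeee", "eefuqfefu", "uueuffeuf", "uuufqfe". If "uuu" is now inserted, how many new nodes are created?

Every character of "uuu" already lies on an existing path (it is a prefix of some stored word).
No new nodes are needed: 0.

0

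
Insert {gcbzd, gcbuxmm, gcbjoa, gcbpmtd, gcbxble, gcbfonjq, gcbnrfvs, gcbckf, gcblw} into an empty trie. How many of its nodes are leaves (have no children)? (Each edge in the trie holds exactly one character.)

9

A leaf is a node with no children — equivalently, the end of a word that is not a proper prefix of any other stored word.
Those words: "gcbckf", "gcbfonjq", "gcbjoa", "gcblw", "gcbnrfvs", "gcbpmtd", "gcbuxmm", "gcbxble", "gcbzd"
Leaf count: 9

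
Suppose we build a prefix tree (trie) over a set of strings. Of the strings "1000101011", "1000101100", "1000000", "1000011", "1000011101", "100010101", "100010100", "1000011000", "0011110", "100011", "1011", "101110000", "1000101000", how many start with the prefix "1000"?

10

Traverse to the node for "1000", then collect every word in that subtree.
Words under "1000": 1000000, 1000011, 1000011000, 1000011101, 100010100, 1000101000, 100010101, 1000101011, 1000101100, 100011
Count: 10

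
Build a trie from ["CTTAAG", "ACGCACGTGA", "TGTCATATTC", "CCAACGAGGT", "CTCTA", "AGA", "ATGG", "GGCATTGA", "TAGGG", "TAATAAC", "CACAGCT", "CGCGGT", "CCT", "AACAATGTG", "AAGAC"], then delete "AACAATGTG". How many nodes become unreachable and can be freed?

After clearing the end-marker at "AACAATGTG", prune upward until reaching a node still needed by another word.
The suffix "CAATGTG" (7 nodes) is used only by "AACAATGTG"; the node for "AA" still has the child "G", so pruning stops there.
Nodes removed: 7

7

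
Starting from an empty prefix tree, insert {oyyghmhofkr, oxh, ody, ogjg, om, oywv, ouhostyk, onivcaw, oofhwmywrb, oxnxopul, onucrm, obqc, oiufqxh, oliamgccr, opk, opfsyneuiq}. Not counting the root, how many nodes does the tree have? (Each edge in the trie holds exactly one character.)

80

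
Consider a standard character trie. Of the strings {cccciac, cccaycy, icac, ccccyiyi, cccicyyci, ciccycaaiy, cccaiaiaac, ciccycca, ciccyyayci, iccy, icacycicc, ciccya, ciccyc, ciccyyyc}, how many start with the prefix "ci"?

6

Filter for entries beginning with "ci":
Words under "ci": ciccya, ciccyc, ciccycaaiy, ciccycca, ciccyyayci, ciccyyyc
Count: 6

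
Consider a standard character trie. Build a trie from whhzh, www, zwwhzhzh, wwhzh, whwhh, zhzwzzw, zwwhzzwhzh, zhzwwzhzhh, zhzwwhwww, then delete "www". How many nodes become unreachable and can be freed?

1

A node on "www"'s path can go only if nothing else ends at it or branches off below it.
The suffix "w" (1 node) is used only by "www"; the node for "ww" still has the child "h", so pruning stops there.
Nodes removed: 1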